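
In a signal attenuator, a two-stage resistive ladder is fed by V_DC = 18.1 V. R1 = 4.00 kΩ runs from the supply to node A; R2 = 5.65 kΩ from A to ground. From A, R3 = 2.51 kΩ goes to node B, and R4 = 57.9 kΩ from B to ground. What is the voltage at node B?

The second stage (R3 + R4 = 60.41 kΩ) loads node A in parallel with R2.
R2 ‖ (R3+R4) = 5.167 kΩ.
So V_A = 18.1 × 0.5636 = 10.20 V.
V_B = V_A × 0.9585 = 9.778 V.

V_B ≈ 9.78 V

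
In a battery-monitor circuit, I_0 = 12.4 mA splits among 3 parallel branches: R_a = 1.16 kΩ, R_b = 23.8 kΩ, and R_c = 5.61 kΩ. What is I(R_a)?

I ≈ 9.88 mA

Total conductance ΣG = 1/1.16 + 1/23.8 + 1/5.61 = 1.082 (units of 1/kΩ).
Current divider: I(R_a) = I_0 · G_k/ΣG = 12.4 × (0.8621/1.082) = 12.4 × 0.7965 = 9.876 mA.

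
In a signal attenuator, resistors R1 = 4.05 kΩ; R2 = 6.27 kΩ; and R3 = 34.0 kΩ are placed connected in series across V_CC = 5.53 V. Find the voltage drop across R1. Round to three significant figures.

V ≈ 0.505 V

ΣR = 4.05 + 6.27 + 34.0 = 44.32 kΩ.
By the voltage-divider rule, V = 5.53 × 4.050/44.32 = 0.5053 V.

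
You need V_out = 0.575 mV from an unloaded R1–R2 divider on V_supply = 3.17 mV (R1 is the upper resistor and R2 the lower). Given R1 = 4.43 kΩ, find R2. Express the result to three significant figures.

V_out/V_supply = R2/(R1+R2) = 0.1814.
R2 = R1 · 0.1814/(1 − 0.1814) = 0.9816 kΩ.

R2 ≈ 0.982 kΩ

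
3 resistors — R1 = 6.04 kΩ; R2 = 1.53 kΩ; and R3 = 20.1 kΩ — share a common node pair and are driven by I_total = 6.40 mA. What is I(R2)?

Conductances: ΣG = 1/6.04 + 1/1.53 + 1/20.1 = 0.8689 (1/kΩ).
Current divider: I(R2) = I_total · G_k/ΣG = 6.40 × (0.6536/0.8689) = 6.40 × 0.7522 = 4.814 mA.

I ≈ 4.81 mA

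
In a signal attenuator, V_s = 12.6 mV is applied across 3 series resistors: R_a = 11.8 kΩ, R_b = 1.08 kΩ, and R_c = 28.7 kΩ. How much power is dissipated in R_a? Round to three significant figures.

P ≈ 1.08 nW

The common current is I = 12.6/41.58 = 0.3030 µA.
P(R_a) = I²·R_a = (0.3030)² × 11.8 = 1.084 nW.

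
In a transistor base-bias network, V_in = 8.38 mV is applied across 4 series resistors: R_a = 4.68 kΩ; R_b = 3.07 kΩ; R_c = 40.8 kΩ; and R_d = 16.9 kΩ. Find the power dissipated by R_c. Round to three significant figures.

ΣR = 65.45 kΩ → I = 8.38/65.45 = 0.1280 µA.
V(R_c) = I·R = 5.224 mV; P = V·I = 5.224 × 0.1280 = 0.6689 nW.

P ≈ 0.669 nW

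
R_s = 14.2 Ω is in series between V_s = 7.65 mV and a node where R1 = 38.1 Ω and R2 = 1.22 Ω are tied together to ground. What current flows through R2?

Combine the parallel branches: R_p = (1/38.1 + 1/1.22)⁻¹ = 1.182 Ω.
V_A by voltage divider: V_A = 7.65 × 1.182/(14.2 + 1.182) = 0.5879 mV.
Branch current I = V_A/R2 = 0.5879/1.22 = 0.4819 mA.

I ≈ 0.482 mA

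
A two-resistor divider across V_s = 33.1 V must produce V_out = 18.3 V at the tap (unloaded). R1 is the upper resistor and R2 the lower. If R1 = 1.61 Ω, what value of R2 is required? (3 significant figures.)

R2 ≈ 1.99 Ω

V_out/V_s = R2/(R1+R2) = 0.5529.
So R2 = R1 · V_out/(V_s − V_out) = 1.61 × 18.3/(33.1 − 18.3) = 1.61 × 1.236 = 1.991 Ω.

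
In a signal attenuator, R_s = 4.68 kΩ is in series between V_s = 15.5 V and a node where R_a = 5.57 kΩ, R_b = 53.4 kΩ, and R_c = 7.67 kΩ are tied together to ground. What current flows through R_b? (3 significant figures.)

Combine the parallel branches: R_p = (1/5.57 + 1/53.4 + 1/7.67)⁻¹ = 3.043 kΩ.
V_A = 15.5 × 3.043/7.723 = 6.107 V.
Branch current I = V_A/R_b = 6.107/53.4 = 0.1144 mA.

I ≈ 0.114 mA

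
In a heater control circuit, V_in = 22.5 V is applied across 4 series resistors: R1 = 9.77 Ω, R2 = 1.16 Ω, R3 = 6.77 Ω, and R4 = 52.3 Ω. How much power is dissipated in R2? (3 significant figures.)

ΣR = 70.00 Ω → I = 22.5/70.00 = 0.3214 A.
P(R2) = I²·R2 = (0.3214)² × 1.16 = 0.1198 W.

P ≈ 0.120 W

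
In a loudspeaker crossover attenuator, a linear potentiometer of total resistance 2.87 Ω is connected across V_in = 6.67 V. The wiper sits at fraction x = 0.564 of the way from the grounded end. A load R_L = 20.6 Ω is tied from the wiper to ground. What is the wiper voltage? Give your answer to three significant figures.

Split the track: R_lower = x·R_p = 1.619 Ω, R_upper = (1−x)·R_p = 1.251 Ω.
R_L loads the lower segment: effective lower R = 1.501 Ω.
Then V_out = V_in · 1.501/(1.251 + 1.501) = 3.637 V.

V_out ≈ 3.64 V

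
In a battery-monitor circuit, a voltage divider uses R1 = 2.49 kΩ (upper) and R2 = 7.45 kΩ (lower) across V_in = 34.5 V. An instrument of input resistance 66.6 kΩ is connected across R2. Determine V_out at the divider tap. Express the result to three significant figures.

R2 ‖ R_L = (7.45 × 66.6)/(7.45 + 66.6) = 6.700 kΩ.
Voltage divider with the loaded lower leg: V_out = 34.5 × 6.700/(2.49 + 6.700) = 34.5 × 0.7291 = 25.15 V.

V_out ≈ 25.2 V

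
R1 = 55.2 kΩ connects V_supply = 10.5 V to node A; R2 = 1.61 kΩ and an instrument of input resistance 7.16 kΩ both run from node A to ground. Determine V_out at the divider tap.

V_out ≈ 0.244 V

The load sits in parallel with R2, giving an effective lower resistance R2' = R2·R_L/(R2+R_L) = 1.314 kΩ.
Voltage divider with the loaded lower leg: V_out = 10.5 × 1.314/(55.2 + 1.314) = 10.5 × 0.02326 = 0.2442 V.
(Unloaded it would be 0.298 V; the load pulls it down.)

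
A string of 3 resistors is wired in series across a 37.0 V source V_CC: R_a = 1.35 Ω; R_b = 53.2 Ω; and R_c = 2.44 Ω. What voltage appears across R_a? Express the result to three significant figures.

V ≈ 0.876 V

ΣR = 1.35 + 53.2 + 2.44 = 56.99 Ω.
Voltage divider: V = V_CC · (1.350 / 56.99) = 37.0 × 0.02369 = 0.8765 V.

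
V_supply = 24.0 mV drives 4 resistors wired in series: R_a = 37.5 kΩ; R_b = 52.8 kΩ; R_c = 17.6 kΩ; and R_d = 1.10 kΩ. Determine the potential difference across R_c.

Series total: ΣR = 37.5 + 52.8 + 17.6 + 1.10 = 109.0 kΩ.
V = V_supply · R/ΣR = 24.0 × 0.1615 = 3.875 mV.

V ≈ 3.88 mV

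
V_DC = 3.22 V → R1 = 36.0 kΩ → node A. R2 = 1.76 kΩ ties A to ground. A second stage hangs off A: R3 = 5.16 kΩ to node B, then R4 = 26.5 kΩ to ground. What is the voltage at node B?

V_B ≈ 0.119 V

The second stage (R3 + R4 = 31.66 kΩ) loads node A in parallel with R2.
R2 ‖ (R3+R4) = 1.667 kΩ.
First divider: V_A = V_DC · 1.667/(36.0 + 1.667) = 0.1425 V.
V_B = V_A × 0.8370 = 0.1193 V.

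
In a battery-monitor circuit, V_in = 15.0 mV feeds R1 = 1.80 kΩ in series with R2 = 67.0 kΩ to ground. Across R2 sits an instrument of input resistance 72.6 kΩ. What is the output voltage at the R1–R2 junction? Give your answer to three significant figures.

V_out ≈ 14.3 mV

R2 ‖ R_L = (67.0 × 72.6)/(67.0 + 72.6) = 34.84 kΩ.
Then V_out = V_in · R2'/(R1 + R2') = 15.0 × 34.84/36.64 = 14.26 mV.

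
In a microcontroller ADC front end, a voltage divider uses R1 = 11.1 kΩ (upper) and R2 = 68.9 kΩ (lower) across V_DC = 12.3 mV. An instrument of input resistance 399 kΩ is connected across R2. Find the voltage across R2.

V_out ≈ 10.3 mV

R2 ‖ R_L = (68.9 × 399)/(68.9 + 399) = 58.75 kΩ.
Then V_out = V_DC · R2'/(R1 + R2') = 12.3 × 58.75/69.85 = 10.35 mV.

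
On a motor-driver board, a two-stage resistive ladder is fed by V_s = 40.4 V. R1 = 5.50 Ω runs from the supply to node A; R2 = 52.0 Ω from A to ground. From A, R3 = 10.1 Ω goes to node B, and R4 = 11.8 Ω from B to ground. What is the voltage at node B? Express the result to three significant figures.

V_B ≈ 16.0 V

The second stage (R3 + R4 = 21.90 Ω) loads node A in parallel with R2.
Effective lower resistance at A: R2 ‖ 21.90 = 15.41 Ω.
First divider: V_A = V_s · 15.41/(5.50 + 15.41) = 29.77 V.
V_B = V_A × 0.5388 = 16.04 V.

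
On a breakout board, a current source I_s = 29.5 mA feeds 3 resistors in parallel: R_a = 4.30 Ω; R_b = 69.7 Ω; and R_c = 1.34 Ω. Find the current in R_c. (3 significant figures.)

I ≈ 22.2 mA

ΣG = 1/4.30 + 1/69.7 + 1/1.34 = 0.9932.
By the current-divider rule, I = I_s · G_k/ΣG = 29.5 × 0.7514 = 22.17 mA.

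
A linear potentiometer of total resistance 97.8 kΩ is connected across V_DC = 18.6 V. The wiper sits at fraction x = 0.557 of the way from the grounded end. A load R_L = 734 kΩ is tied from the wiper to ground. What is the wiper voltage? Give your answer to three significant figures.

Lower segment x·R_p = 54.47 kΩ; upper segment (1−x)·R_p = 43.33 kΩ.
Lower segment in parallel with the load: 54.47 ‖ 734 = 50.71 kΩ.
Loaded-divider output: V_out = 18.6 × 0.5393 = 10.03 V.

V_out ≈ 10.0 V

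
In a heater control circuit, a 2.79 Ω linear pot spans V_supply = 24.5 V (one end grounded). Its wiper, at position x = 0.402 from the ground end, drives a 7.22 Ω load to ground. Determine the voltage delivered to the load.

Split the track: R_lower = x·R_p = 1.122 Ω, R_upper = (1−x)·R_p = 1.668 Ω.
R_L loads the lower segment: effective lower R = 0.9708 Ω.
Loaded-divider output: V_out = 24.5 × 0.3678 = 9.012 V.
(Unloaded: V_out = x·V_supply = 9.85 V.)

V_out ≈ 9.01 V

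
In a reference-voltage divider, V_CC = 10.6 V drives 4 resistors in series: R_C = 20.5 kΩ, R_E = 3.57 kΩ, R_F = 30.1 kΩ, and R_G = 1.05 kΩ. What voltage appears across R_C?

V ≈ 3.94 V

Total series resistance ΣR = 20.5 + 3.57 + 30.1 + 1.05 = 55.22 kΩ.
V = V_CC · R/ΣR = 10.6 × 0.3712 = 3.935 V.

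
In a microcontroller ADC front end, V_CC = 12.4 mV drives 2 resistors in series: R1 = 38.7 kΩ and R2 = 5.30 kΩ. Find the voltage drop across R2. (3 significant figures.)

ΣR = 38.7 + 5.30 = 44.00 kΩ.
V = V_CC · R/ΣR = 12.4 × 0.1205 = 1.494 mV.

V ≈ 1.49 mV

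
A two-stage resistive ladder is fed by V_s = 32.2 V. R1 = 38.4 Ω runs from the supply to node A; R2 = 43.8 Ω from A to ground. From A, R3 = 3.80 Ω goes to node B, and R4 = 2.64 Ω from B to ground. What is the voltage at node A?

V_A ≈ 4.11 V

The second stage (R3 + R4 = 6.440 Ω) loads node A in parallel with R2.
Effective lower resistance at A: R2 ‖ 6.440 = 5.614 Ω.
First divider: V_A = V_s · 5.614/(38.4 + 5.614) = 4.107 V.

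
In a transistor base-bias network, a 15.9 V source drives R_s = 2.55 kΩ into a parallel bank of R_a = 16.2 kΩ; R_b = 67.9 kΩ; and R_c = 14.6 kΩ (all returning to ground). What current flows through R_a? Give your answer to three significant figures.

Combine the parallel branches: R_p = (1/16.2 + 1/67.9 + 1/14.6)⁻¹ = 6.899 kΩ.
Node voltage V_A = V_s · R_p/(R_s + R_p) = 15.9 × 0.7301 = 11.61 V.
Branch current I = V_A/R_a = 11.61/16.2 = 0.7166 mA.

I ≈ 0.717 mA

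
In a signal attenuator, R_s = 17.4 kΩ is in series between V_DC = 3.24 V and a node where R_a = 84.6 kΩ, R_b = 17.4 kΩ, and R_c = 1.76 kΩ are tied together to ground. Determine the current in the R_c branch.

I ≈ 0.152 mA

Combine the parallel branches: R_p = (1/84.6 + 1/17.4 + 1/1.76)⁻¹ = 1.569 kΩ.
V_A = 3.24 × 1.569/18.97 = 0.2679 V.
I(R_c) = V_A / R_c = 0.2679/1.76 = 0.1522 mA.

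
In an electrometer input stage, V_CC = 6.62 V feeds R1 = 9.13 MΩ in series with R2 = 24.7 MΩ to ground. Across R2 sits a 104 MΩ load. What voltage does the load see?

R2 ‖ R_L = (24.7 × 104)/(24.7 + 104) = 19.96 MΩ.
Then V_out = V_CC · R2'/(R1 + R2') = 6.62 × 19.96/29.09 = 4.542 V.
(Unloaded it would be 4.83 V; the load pulls it down.)

V_out ≈ 4.54 V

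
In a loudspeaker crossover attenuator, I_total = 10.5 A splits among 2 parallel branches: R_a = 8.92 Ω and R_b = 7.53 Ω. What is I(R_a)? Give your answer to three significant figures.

For two parallel branches, I_k = I_total · (other R)/(sum of R).
So I = 10.5 × 7.53/16.45 = 4.806 A.

I ≈ 4.81 A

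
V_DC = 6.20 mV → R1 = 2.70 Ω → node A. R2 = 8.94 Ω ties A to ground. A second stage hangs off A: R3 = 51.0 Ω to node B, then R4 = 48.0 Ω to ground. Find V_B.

V_B ≈ 2.26 mV

Node A sees R2 in parallel with the series input of stage 2, R3 + R4 = 99.00 Ω.
R2 ‖ (R3+R4) = 8.200 Ω.
So V_A = 6.20 × 0.7523 = 4.664 mV.
Then the unloaded second divider: V_B = V_A × R4/(R3+R4) = 4.664 × 0.4848 = 2.261 mV.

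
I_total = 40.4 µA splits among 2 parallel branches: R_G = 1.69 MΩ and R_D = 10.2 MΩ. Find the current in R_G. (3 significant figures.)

Two-branch current divider: I_k = I_total · R_other/(R_1 + R_2).
So I = 40.4 × 10.2/11.89 = 34.66 µA.

I ≈ 34.7 µA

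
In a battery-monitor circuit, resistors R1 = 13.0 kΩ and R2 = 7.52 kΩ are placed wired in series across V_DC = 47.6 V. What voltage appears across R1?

ΣR = 13.0 + 7.52 = 20.52 kΩ.
V = V_DC · R/ΣR = 47.6 × 0.6335 = 30.16 V.

V ≈ 30.2 V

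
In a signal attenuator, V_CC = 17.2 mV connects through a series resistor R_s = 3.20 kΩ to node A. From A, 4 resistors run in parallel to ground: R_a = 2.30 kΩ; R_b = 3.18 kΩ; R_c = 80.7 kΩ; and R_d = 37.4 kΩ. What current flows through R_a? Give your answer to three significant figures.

I ≈ 2.12 µA

Parallel bank: R_p = 1/(1/2.30 + 1/3.18 + 1/80.7 + 1/37.4) = 1.268 kΩ.
V_A = 17.2 × 1.268/4.468 = 4.882 mV.
I(R_a) = V_A / R_a = 4.882/2.30 = 2.123 µA.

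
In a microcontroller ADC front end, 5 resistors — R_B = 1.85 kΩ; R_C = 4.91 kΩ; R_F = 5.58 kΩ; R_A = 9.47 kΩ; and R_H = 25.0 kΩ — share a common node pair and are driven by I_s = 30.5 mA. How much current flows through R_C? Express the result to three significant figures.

I ≈ 5.81 mA

Conductances: ΣG = 1/1.85 + 1/4.91 + 1/5.58 + 1/9.47 + 1/25.0 = 1.069 (1/kΩ).
By the current-divider rule, I = I_s · G_k/ΣG = 30.5 × 0.1905 = 5.811 mA.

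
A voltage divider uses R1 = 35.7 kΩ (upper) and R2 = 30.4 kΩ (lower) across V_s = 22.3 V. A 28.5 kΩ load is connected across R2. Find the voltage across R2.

The load sits in parallel with R2, giving an effective lower resistance R2' = R2·R_L/(R2+R_L) = 14.71 kΩ.
Now apply the divider: V_out = 22.3 × 0.2918 = 6.507 V.
(Unloaded it would be 10.3 V; the load pulls it down.)

V_out ≈ 6.51 V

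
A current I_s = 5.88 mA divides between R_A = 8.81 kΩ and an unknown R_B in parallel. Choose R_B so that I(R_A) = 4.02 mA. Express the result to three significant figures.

In a two-way split, I_A/I_s = R_B/(R_A + R_B).
4.02/5.88 = R_B/(R_A + R_B) → R_B = R_A · (0.6837)/(1 − 0.6837) = 8.81 × 2.161 = 19.04 kΩ.

R_B ≈ 19.0 kΩ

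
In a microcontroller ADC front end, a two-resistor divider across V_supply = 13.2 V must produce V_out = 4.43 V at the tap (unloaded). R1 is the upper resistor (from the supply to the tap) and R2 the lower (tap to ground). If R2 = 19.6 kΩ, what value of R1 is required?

V_out/V_supply = R2/(R1+R2) = 0.3356.
R1 = R2·(1/k − 1) = 19.6 × 1.980 = 38.80 kΩ.

R1 ≈ 38.8 kΩ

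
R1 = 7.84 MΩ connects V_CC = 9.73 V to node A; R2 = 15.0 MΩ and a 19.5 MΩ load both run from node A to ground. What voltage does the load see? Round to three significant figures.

V_out ≈ 5.06 V

First combine the lower leg with the load: R2 ‖ R_L = 8.478 MΩ.
Then V_out = V_CC · R2'/(R1 + R2') = 9.73 × 8.478/16.32 = 5.055 V.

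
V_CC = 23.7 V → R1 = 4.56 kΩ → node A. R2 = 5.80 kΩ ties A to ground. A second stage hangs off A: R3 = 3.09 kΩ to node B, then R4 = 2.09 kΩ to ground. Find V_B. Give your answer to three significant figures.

Node A sees R2 in parallel with the series input of stage 2, R3 + R4 = 5.180 kΩ.
Effective lower resistance at A: R2 ‖ 5.180 = 2.736 kΩ.
V_A = 23.7 × 2.736/(4.56 + 2.736) = 8.888 V.
Stage 2 is unloaded, so V_B = V_A · R4/(R3+R4) = 8.888 × 2.09/5.180 = 3.586 V.

V_B ≈ 3.59 V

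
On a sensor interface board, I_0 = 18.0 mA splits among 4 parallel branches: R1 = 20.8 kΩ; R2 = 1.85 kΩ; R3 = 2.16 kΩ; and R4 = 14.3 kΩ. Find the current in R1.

I ≈ 0.772 mA

ΣG = 1/20.8 + 1/1.85 + 1/2.16 + 1/14.3 = 1.122.
By the current-divider rule, I = I_0 · G_k/ΣG = 18.0 × 0.04287 = 0.7716 mA.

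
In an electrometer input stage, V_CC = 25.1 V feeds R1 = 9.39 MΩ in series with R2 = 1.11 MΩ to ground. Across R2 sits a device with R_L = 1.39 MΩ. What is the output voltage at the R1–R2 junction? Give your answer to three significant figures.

V_out ≈ 1.55 V

The load sits in parallel with R2, giving an effective lower resistance R2' = R2·R_L/(R2+R_L) = 0.6172 MΩ.
Now apply the divider: V_out = 25.1 × 0.06167 = 1.548 V.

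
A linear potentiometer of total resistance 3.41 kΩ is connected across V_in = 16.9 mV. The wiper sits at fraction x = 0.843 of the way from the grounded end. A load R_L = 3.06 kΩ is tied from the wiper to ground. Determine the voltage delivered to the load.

Lower segment x·R_p = 2.875 kΩ; upper segment (1−x)·R_p = 0.5354 kΩ.
(x·R_p) ‖ R_L = 1.482 kΩ.
Then V_out = V_in · 1.482/(0.5354 + 1.482) = 12.42 mV.
(Unloaded: V_out = x·V_in = 14.2 mV.)

V_out ≈ 12.4 mV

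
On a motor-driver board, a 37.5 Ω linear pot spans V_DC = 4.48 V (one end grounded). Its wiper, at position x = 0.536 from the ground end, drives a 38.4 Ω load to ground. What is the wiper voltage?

The pot divides into 17.40 Ω above the wiper and 20.10 Ω below.
Lower segment in parallel with the load: 20.10 ‖ 38.4 = 13.19 Ω.
Then V_out = V_DC · 13.19/(17.40 + 13.19) = 1.932 V.

V_out ≈ 1.93 V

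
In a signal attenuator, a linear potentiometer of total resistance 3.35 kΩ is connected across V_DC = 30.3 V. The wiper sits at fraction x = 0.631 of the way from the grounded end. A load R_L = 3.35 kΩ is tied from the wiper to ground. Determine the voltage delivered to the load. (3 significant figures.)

Split the track: R_lower = x·R_p = 2.114 kΩ, R_upper = (1−x)·R_p = 1.236 kΩ.
Lower segment in parallel with the load: 2.114 ‖ 3.35 = 1.296 kΩ.
Loaded-divider output: V_out = 30.3 × 0.5118 = 15.51 V.

V_out ≈ 15.5 V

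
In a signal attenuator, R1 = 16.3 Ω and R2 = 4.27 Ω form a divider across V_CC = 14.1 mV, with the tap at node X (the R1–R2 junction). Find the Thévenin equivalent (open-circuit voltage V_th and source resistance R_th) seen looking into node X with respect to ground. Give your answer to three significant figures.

V_th ≈ 2.93 mV, R_th ≈ 3.38 Ω

With X open, the divider is unloaded: V_th = 14.1 × 4.27/20.57 = 2.927 mV.
Zeroing V_CC shorts the top of R1 to ground, so R_th = R1 ‖ R2 = 3.384 Ω.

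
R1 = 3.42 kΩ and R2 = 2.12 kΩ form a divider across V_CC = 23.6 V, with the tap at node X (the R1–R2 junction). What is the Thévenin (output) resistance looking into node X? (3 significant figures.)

Zeroing V_CC shorts the top of R1 to ground, so R_th = R1 ‖ R2 = 1.309 kΩ.

R_th ≈ 1.31 kΩ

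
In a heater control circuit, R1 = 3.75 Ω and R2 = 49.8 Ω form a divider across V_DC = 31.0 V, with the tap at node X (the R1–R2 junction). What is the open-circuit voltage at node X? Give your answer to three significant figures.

V_th ≈ 28.8 V

Open-circuit (no load on X): V_th = V_DC · R2/(R1 + R2) = 31.0 × 49.8/(3.750 + 49.8) = 28.83 V.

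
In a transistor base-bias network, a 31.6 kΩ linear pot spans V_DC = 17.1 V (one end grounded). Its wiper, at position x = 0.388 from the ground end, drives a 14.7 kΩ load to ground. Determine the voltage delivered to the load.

Lower segment x·R_p = 12.26 kΩ; upper segment (1−x)·R_p = 19.34 kΩ.
Lower segment in parallel with the load: 12.26 ‖ 14.7 = 6.685 kΩ.
V_out = 17.1 × 6.685/(19.34 + 6.685) = 4.393 V.
(Unloaded: V_out = x·V_DC = 6.63 V.)

V_out ≈ 4.39 V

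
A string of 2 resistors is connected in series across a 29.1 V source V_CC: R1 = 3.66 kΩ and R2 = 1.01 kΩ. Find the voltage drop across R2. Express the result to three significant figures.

Series total: ΣR = 3.66 + 1.01 = 4.670 kΩ.
By the voltage-divider rule, V = 29.1 × 1.010/4.670 = 6.294 V.

V ≈ 6.29 V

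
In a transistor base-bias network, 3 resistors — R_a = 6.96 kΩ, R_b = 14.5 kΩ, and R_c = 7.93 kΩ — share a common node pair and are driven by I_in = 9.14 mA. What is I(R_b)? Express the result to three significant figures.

Total conductance ΣG = 1/6.96 + 1/14.5 + 1/7.93 = 0.3387 (units of 1/kΩ).
R_b takes the fraction G_k/ΣG = 0.06897/0.3387 = 0.2036, so I = 9.14 × 0.2036 = 1.861 mA.

I ≈ 1.86 mA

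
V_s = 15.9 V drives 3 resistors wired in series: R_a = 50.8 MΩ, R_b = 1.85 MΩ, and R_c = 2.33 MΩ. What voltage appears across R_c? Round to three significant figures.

V ≈ 0.674 V

Series total: ΣR = 50.8 + 1.85 + 2.33 = 54.98 MΩ.
By the voltage-divider rule, V = 15.9 × 2.330/54.98 = 0.6738 V.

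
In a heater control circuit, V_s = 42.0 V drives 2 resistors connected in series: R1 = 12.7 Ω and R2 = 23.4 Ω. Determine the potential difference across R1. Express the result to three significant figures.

ΣR = 12.7 + 23.4 = 36.10 Ω.
Voltage divider: V = V_s · (12.70 / 36.10) = 42.0 × 0.3518 = 14.78 V.

V ≈ 14.8 V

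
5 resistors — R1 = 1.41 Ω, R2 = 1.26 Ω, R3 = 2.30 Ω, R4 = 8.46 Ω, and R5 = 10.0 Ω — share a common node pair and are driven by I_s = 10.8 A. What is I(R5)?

I ≈ 0.501 A

Total conductance ΣG = 1/1.41 + 1/1.26 + 1/2.30 + 1/8.46 + 1/10.0 = 2.156 (units of 1/Ω).
Current divider: I(R5) = I_s · G_k/ΣG = 10.8 × (0.1000/2.156) = 10.8 × 0.04639 = 0.5010 A.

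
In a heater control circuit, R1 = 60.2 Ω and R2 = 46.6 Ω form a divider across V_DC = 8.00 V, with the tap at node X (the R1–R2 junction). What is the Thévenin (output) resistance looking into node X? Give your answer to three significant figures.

R_th ≈ 26.3 Ω

Looking into X with the source shorted: R_th = R1·R2/(R1+R2) = 60.20 × 46.6/106.8 = 26.27 Ω.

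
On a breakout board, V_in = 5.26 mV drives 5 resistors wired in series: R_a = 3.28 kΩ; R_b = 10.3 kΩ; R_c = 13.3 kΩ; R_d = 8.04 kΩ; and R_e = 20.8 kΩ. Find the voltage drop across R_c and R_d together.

V ≈ 2.01 mV

Total series resistance ΣR = 3.28 + 10.3 + 13.3 + 8.04 + 20.8 = 55.72 kΩ.
R_{R_c..R_d} = 13.3 + 8.04 = 21.34 kΩ.
V = V_in · R/ΣR = 5.26 × 0.3830 = 2.015 mV.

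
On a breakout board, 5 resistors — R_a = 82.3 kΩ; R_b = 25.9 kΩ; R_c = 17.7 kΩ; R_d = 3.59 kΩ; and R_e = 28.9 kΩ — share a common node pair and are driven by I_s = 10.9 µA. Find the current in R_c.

I ≈ 1.46 µA

ΣG = 1/82.3 + 1/25.9 + 1/17.7 + 1/3.59 + 1/28.9 = 0.4204.
R_c takes the fraction G_k/ΣG = 0.05650/0.4204 = 0.1344, so I = 10.9 × 0.1344 = 1.465 µA.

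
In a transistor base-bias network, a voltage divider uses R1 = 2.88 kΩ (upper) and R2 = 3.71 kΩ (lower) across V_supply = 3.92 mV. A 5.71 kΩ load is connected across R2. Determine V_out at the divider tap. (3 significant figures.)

V_out ≈ 1.72 mV

First combine the lower leg with the load: R2 ‖ R_L = 2.249 kΩ.
Voltage divider with the loaded lower leg: V_out = 3.92 × 2.249/(2.88 + 2.249) = 3.92 × 0.4385 = 1.719 mV.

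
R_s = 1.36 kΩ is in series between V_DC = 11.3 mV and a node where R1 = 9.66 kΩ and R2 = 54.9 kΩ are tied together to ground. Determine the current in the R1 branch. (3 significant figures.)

I ≈ 1.00 µA

Parallel bank: R_p = 1/(1/9.66 + 1/54.9) = 8.215 kΩ.
Node voltage V_A = V_DC · R_p/(R_s + R_p) = 11.3 × 0.8580 = 9.695 mV.
Branch current I = V_A/R1 = 9.695/9.66 = 1.004 µA.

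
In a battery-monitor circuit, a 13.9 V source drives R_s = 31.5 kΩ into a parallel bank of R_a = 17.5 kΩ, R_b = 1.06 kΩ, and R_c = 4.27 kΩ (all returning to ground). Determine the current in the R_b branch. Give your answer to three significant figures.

I ≈ 0.329 mA

Equivalent of the parallel group: R_p = 0.8099 kΩ.
Node voltage V_A = V_CC · R_p/(R_s + R_p) = 13.9 × 0.02507 = 0.3484 V.
Branch current I = V_A/R_b = 0.3484/1.06 = 0.3287 mA.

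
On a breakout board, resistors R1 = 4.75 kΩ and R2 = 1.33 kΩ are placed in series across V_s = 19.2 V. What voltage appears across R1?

Total series resistance ΣR = 4.75 + 1.33 = 6.080 kΩ.
V = V_s · R/ΣR = 19.2 × 0.7812 = 15.00 V.

V ≈ 15.0 V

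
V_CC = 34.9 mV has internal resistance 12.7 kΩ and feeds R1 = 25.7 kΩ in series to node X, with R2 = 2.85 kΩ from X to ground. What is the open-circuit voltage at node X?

V_th ≈ 2.41 mV

R1' = 12.7 + 25.7 = 38.40 kΩ (source resistance + R1).
With X open, the divider is unloaded: V_th = 34.9 × 2.85/41.25 = 2.411 mV.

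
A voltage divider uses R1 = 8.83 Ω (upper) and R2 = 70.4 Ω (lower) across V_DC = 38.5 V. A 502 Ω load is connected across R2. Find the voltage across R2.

V_out ≈ 33.7 V

R2 ‖ R_L = (70.4 × 502)/(70.4 + 502) = 61.74 Ω.
Now apply the divider: V_out = 38.5 × 0.8749 = 33.68 V.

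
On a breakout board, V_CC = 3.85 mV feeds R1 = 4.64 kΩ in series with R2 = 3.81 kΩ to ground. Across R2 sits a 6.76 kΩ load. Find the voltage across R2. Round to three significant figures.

First combine the lower leg with the load: R2 ‖ R_L = 2.437 kΩ.
Then V_out = V_CC · R2'/(R1 + R2') = 3.85 × 2.437/7.077 = 1.326 mV.
(Unloaded it would be 1.74 mV; the load pulls it down.)

V_out ≈ 1.33 mV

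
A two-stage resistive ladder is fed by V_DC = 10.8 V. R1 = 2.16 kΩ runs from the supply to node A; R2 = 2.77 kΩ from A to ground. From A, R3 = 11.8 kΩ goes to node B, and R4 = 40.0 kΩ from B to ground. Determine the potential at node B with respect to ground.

The second stage (R3 + R4 = 51.80 kΩ) loads node A in parallel with R2.
R2 ‖ (R3+R4) = 2.629 kΩ.
First divider: V_A = V_DC · 2.629/(2.16 + 2.629) = 5.929 V.
Then the unloaded second divider: V_B = V_A × R4/(R3+R4) = 5.929 × 0.7722 = 4.579 V.

V_B ≈ 4.58 V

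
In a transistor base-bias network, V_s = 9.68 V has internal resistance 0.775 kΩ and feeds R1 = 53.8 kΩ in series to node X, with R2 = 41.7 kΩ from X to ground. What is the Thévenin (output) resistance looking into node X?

R_th ≈ 23.6 kΩ

R1' = 0.775 + 53.8 = 54.57 kΩ (source resistance + R1).
Zeroing V_s shorts the top of R1' to ground, so R_th = R1' ‖ R2 = 23.64 kΩ.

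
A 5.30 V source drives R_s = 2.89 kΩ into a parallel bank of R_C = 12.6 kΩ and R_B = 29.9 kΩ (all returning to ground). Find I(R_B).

Parallel bank: R_p = 1/(1/12.6 + 1/29.9) = 8.864 kΩ.
Node voltage V_A = V_CC · R_p/(R_s + R_p) = 5.30 × 0.7541 = 3.997 V.
Branch current I = V_A/R_B = 3.997/29.9 = 0.1337 mA.
(Equivalently: I_total = 0.4509 mA, then current-divider fraction G_k/ΣG = 0.2965.)

I ≈ 0.134 mA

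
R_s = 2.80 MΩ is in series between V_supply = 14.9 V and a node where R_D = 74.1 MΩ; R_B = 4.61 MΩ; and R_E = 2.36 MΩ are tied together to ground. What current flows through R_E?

I ≈ 2.23 µA

Parallel bank: R_p = 1/(1/74.1 + 1/4.61 + 1/2.36) = 1.529 MΩ.
V_A by voltage divider: V_A = 14.9 × 1.529/(2.80 + 1.529) = 5.262 V.
Branch current I = V_A/R_E = 5.262/2.36 = 2.230 µA.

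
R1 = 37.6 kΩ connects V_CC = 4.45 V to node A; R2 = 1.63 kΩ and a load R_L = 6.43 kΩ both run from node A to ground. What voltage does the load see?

First combine the lower leg with the load: R2 ‖ R_L = 1.300 kΩ.
Then V_out = V_CC · R2'/(R1 + R2') = 4.45 × 1.300/38.90 = 0.1488 V.

V_out ≈ 0.149 V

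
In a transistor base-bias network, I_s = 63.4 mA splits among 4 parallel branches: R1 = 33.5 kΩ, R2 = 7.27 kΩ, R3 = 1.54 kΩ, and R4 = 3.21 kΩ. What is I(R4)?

I ≈ 17.5 mA

Total conductance ΣG = 1/33.5 + 1/7.27 + 1/1.54 + 1/3.21 = 1.128 (units of 1/kΩ).
R4 takes the fraction G_k/ΣG = 0.3115/1.128 = 0.2761, so I = 63.4 × 0.2761 = 17.51 mA.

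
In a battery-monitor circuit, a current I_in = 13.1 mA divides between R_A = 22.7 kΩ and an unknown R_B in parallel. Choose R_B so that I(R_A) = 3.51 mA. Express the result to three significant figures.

The fraction through R_A equals R_B/(R_A+R_B).
3.51/13.1 = R_B/(R_A + R_B) → R_B = R_A · (0.2679)/(1 − 0.2679) = 22.7 × 0.3660 = 8.308 kΩ.

R_B ≈ 8.31 kΩ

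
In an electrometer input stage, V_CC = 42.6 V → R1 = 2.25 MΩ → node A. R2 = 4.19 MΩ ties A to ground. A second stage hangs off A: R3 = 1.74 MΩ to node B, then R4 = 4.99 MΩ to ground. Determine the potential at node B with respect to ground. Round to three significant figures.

V_B ≈ 16.9 V

Node A sees R2 in parallel with the series input of stage 2, R3 + R4 = 6.730 MΩ.
Effective lower resistance at A: R2 ‖ 6.730 = 2.582 MΩ.
First divider: V_A = V_CC · 2.582/(2.25 + 2.582) = 22.76 V.
Stage 2 is unloaded, so V_B = V_A · R4/(R3+R4) = 22.76 × 4.99/6.730 = 16.88 V.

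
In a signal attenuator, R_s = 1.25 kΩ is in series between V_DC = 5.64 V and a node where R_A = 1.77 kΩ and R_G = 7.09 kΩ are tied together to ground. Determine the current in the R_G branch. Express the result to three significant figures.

Parallel bank: R_p = 1/(1/1.77 + 1/7.09) = 1.416 kΩ.
V_A = 5.64 × 1.416/2.666 = 2.996 V.
I(R_G) = V_A / R_G = 2.996/7.09 = 0.4226 mA.
(Equivalently: I_total = 2.115 mA, then current-divider fraction G_k/ΣG = 0.1998.)

I ≈ 0.423 mA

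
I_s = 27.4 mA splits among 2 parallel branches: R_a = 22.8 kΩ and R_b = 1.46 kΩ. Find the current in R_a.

Two-branch current divider: I_k = I_s · R_other/(R_1 + R_2).
So I = 27.4 × 1.46/24.26 = 1.649 mA.

I ≈ 1.65 mA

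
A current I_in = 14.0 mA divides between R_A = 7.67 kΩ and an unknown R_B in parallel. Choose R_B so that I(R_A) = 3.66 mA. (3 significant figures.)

R_B ≈ 2.71 kΩ

Two-branch current divider: I_A = I_in · R_B/(R_A + R_B).
With f = 0.2614, R_B = R_A · f/(1−f) = 7.67 × 0.3540 = 2.715 kΩ.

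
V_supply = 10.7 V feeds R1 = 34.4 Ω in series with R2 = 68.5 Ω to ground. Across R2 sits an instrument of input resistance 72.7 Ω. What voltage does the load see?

V_out ≈ 5.42 V

First combine the lower leg with the load: R2 ‖ R_L = 35.27 Ω.
Now apply the divider: V_out = 10.7 × 0.5062 = 5.417 V.
(Unloaded it would be 7.12 V; the load pulls it down.)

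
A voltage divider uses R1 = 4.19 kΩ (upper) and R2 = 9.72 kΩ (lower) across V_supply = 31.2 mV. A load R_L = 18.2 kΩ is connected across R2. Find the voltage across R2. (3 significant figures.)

R2 ‖ R_L = (9.72 × 18.2)/(9.72 + 18.2) = 6.336 kΩ.
Now apply the divider: V_out = 31.2 × 0.6019 = 18.78 mV.
(Unloaded it would be 21.8 mV; the load pulls it down.)

V_out ≈ 18.8 mV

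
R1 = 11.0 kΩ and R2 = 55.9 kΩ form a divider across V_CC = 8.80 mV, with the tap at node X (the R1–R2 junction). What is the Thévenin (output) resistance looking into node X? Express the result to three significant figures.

Zeroing V_CC shorts the top of R1 to ground, so R_th = R1 ‖ R2 = 9.191 kΩ.

R_th ≈ 9.19 kΩ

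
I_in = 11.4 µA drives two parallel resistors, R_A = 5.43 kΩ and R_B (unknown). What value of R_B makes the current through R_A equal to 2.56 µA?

In a two-way split, I_A/I_in = R_B/(R_A + R_B).
With f = 0.2246, R_B = R_A · f/(1−f) = 5.43 × 0.2896 = 1.572 kΩ.

R_B ≈ 1.57 kΩ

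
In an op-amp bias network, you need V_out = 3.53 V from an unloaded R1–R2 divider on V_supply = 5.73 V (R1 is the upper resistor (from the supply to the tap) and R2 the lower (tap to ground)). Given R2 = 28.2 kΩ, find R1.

V_out/V_supply = R2/(R1+R2) = 0.6161.
R1 = R2·(1/k − 1) = 28.2 × 0.6232 = 17.58 kΩ.

R1 ≈ 17.6 kΩ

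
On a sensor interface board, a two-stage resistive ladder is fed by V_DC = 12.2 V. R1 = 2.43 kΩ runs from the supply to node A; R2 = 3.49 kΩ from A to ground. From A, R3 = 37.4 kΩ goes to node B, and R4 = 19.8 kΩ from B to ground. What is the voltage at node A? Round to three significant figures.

The second stage (R3 + R4 = 57.20 kΩ) loads node A in parallel with R2.
R2 ‖ (R3+R4) = 3.289 kΩ.
V_A = 12.2 × 3.289/(2.43 + 3.289) = 7.017 V.

V_A ≈ 7.02 V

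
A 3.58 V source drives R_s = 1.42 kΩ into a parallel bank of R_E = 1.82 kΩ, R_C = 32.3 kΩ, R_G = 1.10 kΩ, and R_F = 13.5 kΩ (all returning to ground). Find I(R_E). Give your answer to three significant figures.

Combine the parallel branches: R_p = (1/1.82 + 1/32.3 + 1/1.10 + 1/13.5)⁻¹ = 0.6396 kΩ.
V_A by voltage divider: V_A = 3.58 × 0.6396/(1.42 + 0.6396) = 1.112 V.
I(R_E) = V_A / R_E = 1.112/1.82 = 0.6108 mA.

I ≈ 0.611 mA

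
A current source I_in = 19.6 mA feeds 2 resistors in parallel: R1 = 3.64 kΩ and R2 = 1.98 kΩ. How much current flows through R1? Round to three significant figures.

Two-branch current divider: I_k = I_in · R_other/(R_1 + R_2).
I(R1) = 19.6 × 1.98/(3.64 + 1.98) = 19.6 × 0.3523 = 6.905 mA.

I ≈ 6.91 mA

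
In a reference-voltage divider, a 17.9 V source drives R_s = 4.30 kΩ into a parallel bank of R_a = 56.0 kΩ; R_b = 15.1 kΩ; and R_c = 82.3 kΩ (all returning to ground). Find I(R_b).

I ≈ 0.838 mA

Equivalent of the parallel group: R_p = 10.39 kΩ.
V_A = 17.9 × 10.39/14.69 = 12.66 V.
I(R_b) = V_A / R_b = 12.66/15.1 = 0.8385 mA.
(Equivalently: I_total = 1.218 mA, then current-divider fraction G_k/ΣG = 0.6882.)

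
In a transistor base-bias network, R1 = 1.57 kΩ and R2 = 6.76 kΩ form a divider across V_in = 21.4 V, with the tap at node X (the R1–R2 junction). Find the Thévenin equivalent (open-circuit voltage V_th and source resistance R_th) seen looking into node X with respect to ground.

Open-circuit (no load on X): V_th = V_in · R2/(R1 + R2) = 21.4 × 6.76/(1.570 + 6.76) = 17.37 V.
Looking into X with the source shorted: R_th = R1·R2/(R1+R2) = 1.570 × 6.76/8.330 = 1.274 kΩ.

V_th ≈ 17.4 V, R_th ≈ 1.27 kΩ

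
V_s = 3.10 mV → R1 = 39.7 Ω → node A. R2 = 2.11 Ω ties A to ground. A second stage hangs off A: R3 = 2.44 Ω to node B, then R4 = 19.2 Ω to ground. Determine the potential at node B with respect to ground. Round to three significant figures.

Looking into the second stage from A: R3 + R4 = 21.64 Ω appears in parallel with R2.
R2 ‖ (R3+R4) = 1.923 Ω.
So V_A = 3.10 × 0.04619 = 0.1432 mV.
Then the unloaded second divider: V_B = V_A × R4/(R3+R4) = 0.1432 × 0.8872 = 0.1270 mV.

V_B ≈ 0.127 mV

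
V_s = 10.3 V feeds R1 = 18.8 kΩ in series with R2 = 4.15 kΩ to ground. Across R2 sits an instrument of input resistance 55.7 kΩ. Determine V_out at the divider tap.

V_out ≈ 1.76 V

The load sits in parallel with R2, giving an effective lower resistance R2' = R2·R_L/(R2+R_L) = 3.862 kΩ.
Now apply the divider: V_out = 10.3 × 0.1704 = 1.755 V.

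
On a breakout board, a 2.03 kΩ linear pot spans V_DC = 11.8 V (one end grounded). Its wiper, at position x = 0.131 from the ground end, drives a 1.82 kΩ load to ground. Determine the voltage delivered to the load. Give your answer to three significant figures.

V_out ≈ 1.37 V

The pot divides into 1.764 kΩ above the wiper and 0.2659 kΩ below.
(x·R_p) ‖ R_L = 0.2320 kΩ.
Loaded-divider output: V_out = 11.8 × 0.1162 = 1.372 V.
(Unloaded: V_out = x·V_DC = 1.55 V.)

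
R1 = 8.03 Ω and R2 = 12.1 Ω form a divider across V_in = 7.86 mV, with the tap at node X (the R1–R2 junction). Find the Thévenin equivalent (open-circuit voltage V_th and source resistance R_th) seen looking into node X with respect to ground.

With X open, the divider is unloaded: V_th = 7.86 × 12.1/20.13 = 4.725 mV.
Zeroing V_in shorts the top of R1 to ground, so R_th = R1 ‖ R2 = 4.827 Ω.

V_th ≈ 4.72 mV, R_th ≈ 4.83 Ω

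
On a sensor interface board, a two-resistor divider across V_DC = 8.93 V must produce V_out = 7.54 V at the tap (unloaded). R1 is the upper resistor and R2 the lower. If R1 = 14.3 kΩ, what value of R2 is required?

The divider ratio is R2/(R1+R2) = 7.54/8.93 = 0.8443.
Rearranging, R2 = R1·k/(1−k) = 14.3 × 5.424 = 77.57 kΩ.

R2 ≈ 77.6 kΩ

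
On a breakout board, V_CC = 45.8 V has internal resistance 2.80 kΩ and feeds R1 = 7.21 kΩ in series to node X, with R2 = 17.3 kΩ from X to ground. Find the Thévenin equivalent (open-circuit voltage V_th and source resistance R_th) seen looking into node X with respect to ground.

V_th ≈ 29.0 V, R_th ≈ 6.34 kΩ

R1' = 2.80 + 7.21 = 10.01 kΩ (source resistance + R1).
With X open, the divider is unloaded: V_th = 45.8 × 17.3/27.31 = 29.01 V.
With V_CC suppressed (replaced by a short), R_th = R1' ‖ R2 = (10.01 × 17.3)/(10.01 + 17.3) = 6.341 kΩ.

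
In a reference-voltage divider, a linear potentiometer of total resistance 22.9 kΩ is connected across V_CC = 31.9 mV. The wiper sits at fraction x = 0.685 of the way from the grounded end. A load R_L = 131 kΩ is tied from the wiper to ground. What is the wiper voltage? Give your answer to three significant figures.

V_out ≈ 21.1 mV

Lower segment x·R_p = 15.69 kΩ; upper segment (1−x)·R_p = 7.213 kΩ.
R_L loads the lower segment: effective lower R = 14.01 kΩ.
Loaded-divider output: V_out = 31.9 × 0.6601 = 21.06 mV.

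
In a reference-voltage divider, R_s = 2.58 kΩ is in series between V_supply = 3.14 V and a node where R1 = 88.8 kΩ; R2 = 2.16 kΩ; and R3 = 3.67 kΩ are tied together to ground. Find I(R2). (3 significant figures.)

I ≈ 0.497 mA

Equivalent of the parallel group: R_p = 1.339 kΩ.
Node voltage V_A = V_supply · R_p/(R_s + R_p) = 3.14 × 0.3417 = 1.073 V.
I(R2) = V_A / R2 = 1.073/2.16 = 0.4967 mA.
(Equivalently: I_total = 0.8012 mA, then current-divider fraction G_k/ΣG = 0.6200.)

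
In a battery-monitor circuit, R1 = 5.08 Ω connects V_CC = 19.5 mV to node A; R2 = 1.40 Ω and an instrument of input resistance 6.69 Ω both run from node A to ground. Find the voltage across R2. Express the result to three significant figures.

R2 ‖ R_L = (1.40 × 6.69)/(1.40 + 6.69) = 1.158 Ω.
Then V_out = V_CC · R2'/(R1 + R2') = 19.5 × 1.158/6.238 = 3.619 mV.

V_out ≈ 3.62 mV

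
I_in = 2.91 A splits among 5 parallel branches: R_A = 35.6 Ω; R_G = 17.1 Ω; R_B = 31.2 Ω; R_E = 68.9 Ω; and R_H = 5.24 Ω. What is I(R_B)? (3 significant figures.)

ΣG = 1/35.6 + 1/17.1 + 1/31.2 + 1/68.9 + 1/5.24 = 0.3240.
By the current-divider rule, I = I_in · G_k/ΣG = 2.91 × 0.09893 = 0.2879 A.

I ≈ 0.288 A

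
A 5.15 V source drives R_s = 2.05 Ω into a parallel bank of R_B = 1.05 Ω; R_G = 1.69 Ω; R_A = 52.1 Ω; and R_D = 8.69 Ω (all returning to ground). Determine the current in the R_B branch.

I ≈ 1.10 A

Parallel bank: R_p = 1/(1/1.05 + 1/1.69 + 1/52.1 + 1/8.69) = 0.5958 Ω.
V_A = 5.15 × 0.5958/2.646 = 1.160 V.
Branch current I = V_A/R_B = 1.160/1.05 = 1.105 A.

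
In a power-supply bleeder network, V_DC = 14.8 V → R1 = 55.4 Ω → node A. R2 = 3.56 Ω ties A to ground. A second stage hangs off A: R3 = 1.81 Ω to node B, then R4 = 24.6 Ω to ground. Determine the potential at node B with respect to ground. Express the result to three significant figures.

Looking into the second stage from A: R3 + R4 = 26.41 Ω appears in parallel with R2.
R2 ‖ (R3+R4) = 3.137 Ω.
So V_A = 14.8 × 0.05359 = 0.7932 V.
Then the unloaded second divider: V_B = V_A × R4/(R3+R4) = 0.7932 × 0.9315 = 0.7388 V.

V_B ≈ 0.739 V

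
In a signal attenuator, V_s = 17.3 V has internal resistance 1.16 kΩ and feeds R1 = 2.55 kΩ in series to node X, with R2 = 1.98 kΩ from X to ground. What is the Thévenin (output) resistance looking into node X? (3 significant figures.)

R1' = 1.16 + 2.55 = 3.710 kΩ (source resistance + R1).
With V_s suppressed (replaced by a short), R_th = R1' ‖ R2 = (3.710 × 1.98)/(3.710 + 1.98) = 1.291 kΩ.

R_th ≈ 1.29 kΩ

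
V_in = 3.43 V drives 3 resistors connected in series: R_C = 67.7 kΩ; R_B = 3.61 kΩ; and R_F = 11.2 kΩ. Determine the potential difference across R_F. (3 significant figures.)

V ≈ 0.466 V

ΣR = 67.7 + 3.61 + 11.2 = 82.51 kΩ.
V = V_in · R/ΣR = 3.43 × 0.1357 = 0.4656 V.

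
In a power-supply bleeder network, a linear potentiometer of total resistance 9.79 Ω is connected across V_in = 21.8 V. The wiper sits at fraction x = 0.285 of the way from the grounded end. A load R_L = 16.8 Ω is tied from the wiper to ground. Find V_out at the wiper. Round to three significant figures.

Split the track: R_lower = x·R_p = 2.790 Ω, R_upper = (1−x)·R_p = 7.000 Ω.
R_L loads the lower segment: effective lower R = 2.393 Ω.
Then V_out = V_in · 2.393/(7.000 + 2.393) = 5.554 V.
(Unloaded: V_out = x·V_in = 6.21 V.)

V_out ≈ 5.55 V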